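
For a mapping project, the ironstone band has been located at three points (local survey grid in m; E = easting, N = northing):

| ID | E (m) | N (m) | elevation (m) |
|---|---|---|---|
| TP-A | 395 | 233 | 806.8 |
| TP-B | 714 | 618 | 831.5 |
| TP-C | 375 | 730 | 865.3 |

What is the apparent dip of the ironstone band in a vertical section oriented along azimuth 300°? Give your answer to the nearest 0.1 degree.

Let the plane be z = a·E + b·N + c.
TP-B−TP-A: 319a + 385b = 24.7;  TP-C−TP-A: −20a + 497b = 58.5.
Solving gives a = −0.06164, b = 0.11523.
Unit vector along 300° is (sin 300°, cos 300°) = (-0.8660, 0.5000).
Slope in that direction = a·(-0.8660) + b·(0.5000) = 0.11099.
Apparent dip = arctan|0.11099| = 6.3° (true dip is 7.4°, so apparent ≤ true as expected).

6.3°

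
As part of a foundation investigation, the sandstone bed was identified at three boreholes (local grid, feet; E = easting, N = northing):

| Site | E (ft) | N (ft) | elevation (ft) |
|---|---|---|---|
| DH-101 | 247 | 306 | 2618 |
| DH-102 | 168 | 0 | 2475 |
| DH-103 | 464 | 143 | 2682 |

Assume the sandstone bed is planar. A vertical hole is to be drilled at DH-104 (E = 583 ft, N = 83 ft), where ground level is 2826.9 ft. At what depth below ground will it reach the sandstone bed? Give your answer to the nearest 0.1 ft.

100.2 ft

Let the plane be z = a·E + b·N + c.
DH-102−DH-101: −79a − 306b = −143;  DH-103−DH-101: 217a − 163b = 64.
Solving gives a = 0.54104, b = 0.32764.
Then c = 2618 − a·247 − b·306 = 2384.11.
At (583, 83): z_contact = 315.43 + 27.19 + 2384.11 = 2726.73 ft.
Depth below ground = 2826.9 − 2726.73 = 100.2 ft.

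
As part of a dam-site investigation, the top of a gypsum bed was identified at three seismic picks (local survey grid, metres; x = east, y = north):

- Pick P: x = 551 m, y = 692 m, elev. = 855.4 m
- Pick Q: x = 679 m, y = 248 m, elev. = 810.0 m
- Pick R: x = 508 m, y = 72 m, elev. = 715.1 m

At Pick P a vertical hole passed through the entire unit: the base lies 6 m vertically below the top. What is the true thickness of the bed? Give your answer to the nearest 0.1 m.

5.6 m

Two edge vectors: Pick P→Pick Q = (128, -444, -45.4), Pick P→Pick R = (-43, -620, -140.3).
Normal n = (Pick P→Pick Q) × (Pick P→Pick R) = (34145.2, 19910.6, -98452).
So ∂z/∂x = −n_x/n_z = 0.34682 and ∂z/∂y = −n_y/n_z = 0.20224.
|∇z| = √(a²+b²) = 0.40148, so dip δ = arctan(0.40148) = 21.87°.
True thickness = vertical thickness × cos δ = 6 × cos 21.87° = 5.6 m.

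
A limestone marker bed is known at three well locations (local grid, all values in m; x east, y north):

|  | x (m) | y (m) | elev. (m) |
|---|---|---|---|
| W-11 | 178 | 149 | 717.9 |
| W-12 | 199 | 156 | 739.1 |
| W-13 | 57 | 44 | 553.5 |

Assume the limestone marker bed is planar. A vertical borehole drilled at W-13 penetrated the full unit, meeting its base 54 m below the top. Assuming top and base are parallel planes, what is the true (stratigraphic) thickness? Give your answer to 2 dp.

37.68 m

Two edge vectors: W-11→W-12 = (21, 7, 21.2), W-11→W-13 = (-121, -105, -164.4).
Normal n = (W-11→W-12) × (W-11→W-13) = (1075.2, 887.2, -1358).
So ∂z/∂x = −n_x/n_z = 0.79175 and ∂z/∂y = −n_y/n_z = 0.65331.
|∇z| = √(a²+b²) = 1.02649, so dip δ = arctan(1.02649) = 45.75°.
True thickness = vertical thickness × cos δ = 54 × cos 45.75° = 37.68 m.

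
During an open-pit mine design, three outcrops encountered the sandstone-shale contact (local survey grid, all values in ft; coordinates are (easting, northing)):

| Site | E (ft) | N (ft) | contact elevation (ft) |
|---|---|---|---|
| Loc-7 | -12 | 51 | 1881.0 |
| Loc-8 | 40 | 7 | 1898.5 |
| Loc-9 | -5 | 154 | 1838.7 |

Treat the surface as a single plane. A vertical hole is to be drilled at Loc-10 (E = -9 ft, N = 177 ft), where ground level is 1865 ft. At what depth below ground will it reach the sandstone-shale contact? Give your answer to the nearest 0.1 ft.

Let the plane be z = a·E + b·N + c.
Loc-8−Loc-7: 52a − 44b = 17.5;  Loc-9−Loc-7: 7a + 103b = −42.3.
Solving gives a = −0.01036, b = −0.40998.
Then c = 1881 − a·-12 − b·51 = 1901.78.
At (-9, 177): z_contact = 0.09 − 72.57 + 1901.78 = 1829.31 ft.
Depth below ground = 1865 − 1829.31 = 35.7 ft.

35.7 ft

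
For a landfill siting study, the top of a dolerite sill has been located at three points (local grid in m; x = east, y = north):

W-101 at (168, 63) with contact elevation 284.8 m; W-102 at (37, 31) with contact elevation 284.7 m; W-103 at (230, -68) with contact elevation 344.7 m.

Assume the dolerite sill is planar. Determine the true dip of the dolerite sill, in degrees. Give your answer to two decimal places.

22.87°

Two edge vectors: W-101→W-102 = (-131, -32, -0.1), W-101→W-103 = (62, -131, 59.9).
Normal n = (W-101→W-102) × (W-101→W-103) = (-1929.9, 7840.7, 19145).
So ∂z/∂x = −n_x/n_z = 0.10080 and ∂z/∂y = −n_y/n_z = −0.40954.
Gradient magnitude |∇z| = √(a² + b²) = √(0.01016 + 0.16773) = 0.42177.
True dip = arctan(0.42177) = 22.87°, dipping toward NNW (azimuth ≈ 346°).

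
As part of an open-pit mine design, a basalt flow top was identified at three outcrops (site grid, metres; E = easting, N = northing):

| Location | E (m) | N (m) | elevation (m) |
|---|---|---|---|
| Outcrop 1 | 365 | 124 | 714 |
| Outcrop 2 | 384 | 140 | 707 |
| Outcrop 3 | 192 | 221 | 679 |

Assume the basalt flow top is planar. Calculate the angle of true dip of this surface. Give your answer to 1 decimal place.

Two edge vectors: Outcrop 1→Outcrop 2 = (19, 16, -7), Outcrop 1→Outcrop 3 = (-173, 97, -35).
Normal n = (Outcrop 1→Outcrop 2) × (Outcrop 1→Outcrop 3) = (119, 1876, 4611).
So ∂z/∂E = −n_x/n_z = −0.02581 and ∂z/∂N = −n_y/n_z = −0.40685.
Gradient magnitude |∇z| = √(a² + b²) = √(0.00067 + 0.16553) = 0.40767.
True dip = arctan(0.40767) = 22.2°, dipping toward N (azimuth ≈ 004°).

22.2°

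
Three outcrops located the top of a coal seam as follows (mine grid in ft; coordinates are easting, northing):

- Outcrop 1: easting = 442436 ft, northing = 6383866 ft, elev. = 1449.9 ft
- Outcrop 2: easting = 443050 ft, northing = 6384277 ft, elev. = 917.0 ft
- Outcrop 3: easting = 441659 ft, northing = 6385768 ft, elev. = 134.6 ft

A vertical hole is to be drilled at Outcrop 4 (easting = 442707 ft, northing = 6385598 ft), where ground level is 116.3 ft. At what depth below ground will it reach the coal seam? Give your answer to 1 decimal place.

175.4 ft

Two edge vectors: Outcrop 1→Outcrop 2 = (614, 411, -532.9), Outcrop 1→Outcrop 3 = (-777, 1902, -1315.3).
Normal n = (Outcrop 1→Outcrop 2) × (Outcrop 1→Outcrop 3) = (472987.5, 1221657.5, 1487175).
So ∂z/∂easting = −n_x/n_z = −0.318044279 and ∂z/∂northing = −n_y/n_z = −0.821461832.
Intercept c from Outcrop 1: 1449.9 + 140714.24 + 5244102.26 = 5386266.40.
At (442707, 6385598): z_contact = −140800.43 − 5245525.03 + 5386266.40 = -59.06 ft.
Depth below ground = 116.3 − (-59.06) = 175.4 ft.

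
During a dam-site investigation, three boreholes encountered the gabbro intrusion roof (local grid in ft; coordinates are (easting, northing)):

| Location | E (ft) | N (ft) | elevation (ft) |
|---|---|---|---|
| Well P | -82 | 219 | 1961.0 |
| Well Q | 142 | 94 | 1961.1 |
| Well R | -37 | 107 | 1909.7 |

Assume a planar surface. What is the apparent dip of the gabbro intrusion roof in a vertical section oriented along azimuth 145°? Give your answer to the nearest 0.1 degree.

16.4°

Two edge vectors: Well P→Well Q = (224, -125, 0.1), Well P→Well R = (45, -112, -51.3).
Normal n = (Well P→Well Q) × (Well P→Well R) = (6423.7, 11495.7, -19463).
So ∂z/∂E = −n_x/n_z = 0.33005 and ∂z/∂N = −n_y/n_z = 0.59064.
Unit vector along 145° is (sin 145°, cos 145°) = (0.5736, -0.8192).
Slope in that direction = a·(0.5736) + b·(-0.8192) = −0.29452.
Apparent dip = arctan|0.29452| = 16.4° (true dip is 34.1°, so apparent ≤ true as expected).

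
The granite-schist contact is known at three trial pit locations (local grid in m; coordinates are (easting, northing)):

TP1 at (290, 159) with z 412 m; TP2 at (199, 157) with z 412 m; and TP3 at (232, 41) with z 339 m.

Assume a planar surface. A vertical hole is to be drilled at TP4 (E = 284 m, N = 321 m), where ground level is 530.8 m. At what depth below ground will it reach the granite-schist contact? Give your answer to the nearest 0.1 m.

17.4 m

Let the plane be z = a·E + b·N + c.
TP2−TP1: −91a − 2b = 0;  TP3−TP1: −58a − 118b = −73.
Solving gives a = −0.01375, b = 0.62540.
Then c = 412 − a·290 − b·159 = 316.55.
At (284, 321): z_contact = −3.90 + 200.75 + 316.55 = 513.40 m.
Depth below ground = 530.8 − 513.40 = 17.4 m.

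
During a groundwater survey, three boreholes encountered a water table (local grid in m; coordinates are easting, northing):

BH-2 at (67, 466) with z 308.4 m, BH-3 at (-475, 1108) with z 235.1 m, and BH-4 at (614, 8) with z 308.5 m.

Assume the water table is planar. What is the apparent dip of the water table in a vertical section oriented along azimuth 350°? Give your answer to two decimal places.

Let the plane be z = a·easting + b·northing + c.
BH-3−BH-2: −542a + 642b = −73.3;  BH-4−BH-2: 547a − 458b = 0.1.
Solving gives a = −0.32551, b = −0.38898.
Unit vector along 350° is (sin 350°, cos 350°) = (-0.1736, 0.9848).
Slope in that direction = a·(-0.1736) + b·(0.9848) = −0.32655.
Apparent dip = arctan|0.32655| = 18.08° (true dip is 26.9°, so apparent ≤ true as expected).

18.08°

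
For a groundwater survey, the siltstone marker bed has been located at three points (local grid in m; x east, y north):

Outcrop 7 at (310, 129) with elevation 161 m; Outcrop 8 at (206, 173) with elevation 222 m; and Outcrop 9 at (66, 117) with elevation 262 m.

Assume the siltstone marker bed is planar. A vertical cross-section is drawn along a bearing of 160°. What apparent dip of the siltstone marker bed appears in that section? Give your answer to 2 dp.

Let the plane be z = a·x + b·y + c.
Outcrop 8−Outcrop 7: −104a + 44b = 61;  Outcrop 9−Outcrop 7: −244a − 12b = 101.
Solving gives a = −0.43191, b = 0.36549.
Unit vector along 160° is (sin 160°, cos 160°) = (0.3420, -0.9397).
Slope in that direction = a·(0.3420) + b·(-0.9397) = −0.49117.
Apparent dip = arctan|0.49117| = 26.16° (true dip is 29.5°, so apparent ≤ true as expected).

26.16°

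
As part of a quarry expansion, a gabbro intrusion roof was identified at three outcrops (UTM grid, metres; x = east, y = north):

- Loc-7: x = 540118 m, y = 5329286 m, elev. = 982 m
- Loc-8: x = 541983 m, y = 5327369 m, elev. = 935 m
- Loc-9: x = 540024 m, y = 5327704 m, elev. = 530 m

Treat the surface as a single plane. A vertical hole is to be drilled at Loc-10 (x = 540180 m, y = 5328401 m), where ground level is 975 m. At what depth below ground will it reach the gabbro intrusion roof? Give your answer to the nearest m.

217 m

Let the plane be z = a·x + b·y + c.
Loc-8−Loc-7: 1865a − 1917b = −47;  Loc-9−Loc-7: −94a − 1582b = −452.
Solving gives a = 0.25302591, b = 0.27067988.
Then c = 982 − a·540118 − b·5329286 = −1578212.32.
At (540180, 5328401): z_contact = 136679.5 + 1442290.9 − 1578212.32 = 758.1 m.
Depth below ground = 975 − 758.1 = 217 m.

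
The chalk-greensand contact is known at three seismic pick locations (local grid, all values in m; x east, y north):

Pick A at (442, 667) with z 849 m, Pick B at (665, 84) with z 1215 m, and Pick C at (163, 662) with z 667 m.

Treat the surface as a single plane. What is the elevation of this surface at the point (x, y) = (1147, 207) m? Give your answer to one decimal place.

Let the plane be z = a·x + b·y + c.
Pick B−Pick A: 223a − 583b = 366;  Pick C−Pick A: −279a − 5b = −182.
Solving gives a = 0.659063, b = −0.375693.
Then c = 849 − a·442 − b·667 = 808.28.
At (1147, 207): z = 755.9 − 77.8 + 808.28 = 1486.5 m.

1486.5 m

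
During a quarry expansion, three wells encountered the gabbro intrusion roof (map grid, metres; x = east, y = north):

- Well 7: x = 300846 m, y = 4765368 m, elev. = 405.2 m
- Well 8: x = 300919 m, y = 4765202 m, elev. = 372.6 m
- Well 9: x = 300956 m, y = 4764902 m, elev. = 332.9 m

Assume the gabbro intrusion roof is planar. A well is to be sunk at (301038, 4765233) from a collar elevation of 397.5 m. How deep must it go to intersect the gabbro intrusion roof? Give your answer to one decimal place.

45.7 m

Two edge vectors: Well 7→Well 8 = (73, -166, -32.6), Well 7→Well 9 = (110, -466, -72.3).
Normal n = (Well 7→Well 8) × (Well 7→Well 9) = (-3189.8, 1691.9, -15758).
So ∂z/∂x = −n_x/n_z = −0.202424166 and ∂z/∂y = −n_y/n_z = 0.107367686.
Intercept c from Well 7: 405.2 + 60898.50 − 511646.54 = −450342.84.
At (301038, 4765233): z_contact = −60937.37 + 511632.04 − 450342.84 = 351.84 m.
Depth below ground = 397.5 − 351.84 = 45.7 m.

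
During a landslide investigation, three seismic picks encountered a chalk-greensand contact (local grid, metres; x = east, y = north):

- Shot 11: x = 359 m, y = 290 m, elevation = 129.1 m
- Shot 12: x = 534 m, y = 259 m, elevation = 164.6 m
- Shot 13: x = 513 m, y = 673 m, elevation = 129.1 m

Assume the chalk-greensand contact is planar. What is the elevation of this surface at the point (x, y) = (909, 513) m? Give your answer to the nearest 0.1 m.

Two edge vectors: Shot 11→Shot 12 = (175, -31, 35.5), Shot 11→Shot 13 = (154, 383, 0).
Normal n = (Shot 11→Shot 12) × (Shot 11→Shot 13) = (-13596.5, 5467, 71799).
So ∂z/∂x = −n_x/n_z = 0.18937 and ∂z/∂y = −n_y/n_z = −0.07614.
Intercept c from Shot 11: 129.1 − 67.98 + 22.08 = 83.20.
At (909, 513): z = 172.1 − 39.1 + 83.20 = 216.3 m.

216.3 m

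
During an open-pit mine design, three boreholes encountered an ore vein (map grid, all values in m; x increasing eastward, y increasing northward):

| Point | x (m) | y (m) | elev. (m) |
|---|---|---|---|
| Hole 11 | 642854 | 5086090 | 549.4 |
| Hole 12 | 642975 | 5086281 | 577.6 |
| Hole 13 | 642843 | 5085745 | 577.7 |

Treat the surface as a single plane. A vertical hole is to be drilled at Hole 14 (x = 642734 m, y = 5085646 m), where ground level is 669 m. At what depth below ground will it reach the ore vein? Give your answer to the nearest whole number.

Let the plane be z = a·x + b·y + c.
Hole 12−Hole 11: 121a + 191b = 28.2;  Hole 13−Hole 11: −11a − 345b = 28.3.
Solving gives a = 0.38175512, b = −0.09420089.
Then c = 549.4 − a·642854 − b·5086090 = 234250.79.
At (642734, 5085646): z_contact = 245367.0 − 479072.4 + 234250.79 = 545.4 m.
Depth below ground = 669 − 545.4 = 124 m.

124 m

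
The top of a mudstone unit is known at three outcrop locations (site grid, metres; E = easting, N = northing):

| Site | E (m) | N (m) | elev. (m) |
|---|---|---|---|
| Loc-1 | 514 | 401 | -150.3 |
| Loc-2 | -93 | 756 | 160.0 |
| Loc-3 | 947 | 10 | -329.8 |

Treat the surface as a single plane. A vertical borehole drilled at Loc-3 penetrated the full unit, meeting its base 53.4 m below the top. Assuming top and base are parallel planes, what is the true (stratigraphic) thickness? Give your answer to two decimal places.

42.66 m

Two edge vectors: Loc-1→Loc-2 = (-607, 355, 310.3), Loc-1→Loc-3 = (433, -391, -179.5).
Normal n = (Loc-1→Loc-2) × (Loc-1→Loc-3) = (57604.8, 25403.4, 83622).
So ∂z/∂E = −n_x/n_z = −0.68887 and ∂z/∂N = −n_y/n_z = −0.30379.
|∇z| = √(a²+b²) = 0.75288, so dip δ = arctan(0.75288) = 36.98°.
True thickness = vertical thickness × cos δ = 53.4 × cos 36.98° = 42.66 m.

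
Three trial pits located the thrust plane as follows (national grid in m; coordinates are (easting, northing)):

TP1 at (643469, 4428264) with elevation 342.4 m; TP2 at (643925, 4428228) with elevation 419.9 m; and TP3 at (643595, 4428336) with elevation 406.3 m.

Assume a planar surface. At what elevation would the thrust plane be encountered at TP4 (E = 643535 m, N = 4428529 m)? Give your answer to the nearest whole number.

Let the plane be z = a·E + b·N + c.
TP2−TP1: 456a − 36b = 77.5;  TP3−TP1: 126a + 72b = 63.9.
Solving gives a = 0.21088632, b = 0.51844894.
Then c = 342.4 − a·643469 − b·4428264 = −2431185.19.
At (643535, 4428529): z = 135712.7 + 2295966.2 − 2431185.19 = 493.7 m.

494 m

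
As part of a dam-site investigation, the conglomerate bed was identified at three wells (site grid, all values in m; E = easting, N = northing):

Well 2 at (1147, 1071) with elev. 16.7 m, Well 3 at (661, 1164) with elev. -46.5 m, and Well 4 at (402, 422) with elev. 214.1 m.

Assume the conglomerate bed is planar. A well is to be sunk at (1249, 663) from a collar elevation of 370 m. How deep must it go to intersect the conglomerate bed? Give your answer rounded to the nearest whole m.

196 m

Let the plane be z = a·E + b·N + c.
Well 3−Well 2: −486a + 93b = −63.2;  Well 4−Well 2: −745a − 649b = 197.4.
Solving gives a = 0.05890, b = −0.37177.
Then c = 16.7 − a·1147 − b·1071 = 347.31.
At (1249, 663): z_contact = 73.6 − 246.5 + 347.31 = 174.4 m.
Depth below ground = 370 − 174.4 = 196 m.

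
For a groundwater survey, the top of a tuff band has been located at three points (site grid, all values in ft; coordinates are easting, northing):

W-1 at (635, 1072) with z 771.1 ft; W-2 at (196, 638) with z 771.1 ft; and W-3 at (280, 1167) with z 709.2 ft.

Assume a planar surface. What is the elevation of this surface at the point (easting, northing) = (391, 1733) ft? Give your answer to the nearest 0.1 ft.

645.9 ft

Two edge vectors: W-1→W-2 = (-439, -434, 0), W-1→W-3 = (-355, 95, -61.9).
Normal n = (W-1→W-2) × (W-1→W-3) = (26864.6, -27174.1, -195775).
So ∂z/∂easting = −n_x/n_z = 0.137222 and ∂z/∂northing = −n_y/n_z = −0.138803.
Intercept c from W-1: 771.1 − 87.14 + 148.80 = 832.76.
At (391, 1733): z = 53.7 − 240.5 + 832.76 = 645.9 ft.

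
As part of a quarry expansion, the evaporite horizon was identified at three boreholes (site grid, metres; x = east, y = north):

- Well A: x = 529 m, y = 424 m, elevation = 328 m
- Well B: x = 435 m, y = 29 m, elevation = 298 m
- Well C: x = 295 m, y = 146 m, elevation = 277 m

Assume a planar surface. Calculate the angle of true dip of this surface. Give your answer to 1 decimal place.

10.3°

Let the plane be z = a·x + b·y + c.
Well B−Well A: −94a − 395b = −30;  Well C−Well A: −234a − 278b = −51.
Solving gives a = 0.17806, b = 0.03358.
Gradient magnitude |∇z| = √(a² + b²) = √(0.03171 + 0.00113) = 0.18120.
True dip = arctan(0.18120) = 10.3°, dipping toward W (azimuth ≈ 259°).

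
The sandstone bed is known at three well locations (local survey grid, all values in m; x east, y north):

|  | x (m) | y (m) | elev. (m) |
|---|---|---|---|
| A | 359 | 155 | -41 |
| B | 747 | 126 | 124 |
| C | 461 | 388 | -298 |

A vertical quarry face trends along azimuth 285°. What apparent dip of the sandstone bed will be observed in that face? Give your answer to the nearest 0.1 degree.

Let the plane be z = a·x + b·y + c.
B−A: 388a − 29b = 165;  C−A: 102a + 233b = −257.
Solving gives a = 0.33196, b = −1.24832.
Unit vector along 285° is (sin 285°, cos 285°) = (-0.9659, 0.2588).
Slope in that direction = a·(-0.9659) + b·(0.2588) = −0.64373.
Apparent dip = arctan|0.64373| = 32.8° (true dip is 52.3°, so apparent ≤ true as expected).

32.8°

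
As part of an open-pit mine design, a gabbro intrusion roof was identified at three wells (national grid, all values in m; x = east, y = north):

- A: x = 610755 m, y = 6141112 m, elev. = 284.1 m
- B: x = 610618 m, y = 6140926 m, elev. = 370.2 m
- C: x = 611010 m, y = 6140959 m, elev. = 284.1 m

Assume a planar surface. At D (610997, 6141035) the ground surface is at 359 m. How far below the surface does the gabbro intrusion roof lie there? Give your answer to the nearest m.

Two edge vectors: A→B = (-137, -186, 86.1), A→C = (255, -153, 0).
Normal n = (A→B) × (A→C) = (13173.3, 21955.5, 68391).
So ∂z/∂x = −n_x/n_z = −0.19261745 and ∂z/∂y = −n_y/n_z = −0.32102908.
Intercept c from A: 284.1 + 117642.07 + 1971475.55 = 2089401.72.
At (610997, 6141035): z_contact = −117688.7 − 1971450.8 + 2089401.72 = 262.2 m.
Depth below ground = 359 − 262.2 = 97 m.

97 m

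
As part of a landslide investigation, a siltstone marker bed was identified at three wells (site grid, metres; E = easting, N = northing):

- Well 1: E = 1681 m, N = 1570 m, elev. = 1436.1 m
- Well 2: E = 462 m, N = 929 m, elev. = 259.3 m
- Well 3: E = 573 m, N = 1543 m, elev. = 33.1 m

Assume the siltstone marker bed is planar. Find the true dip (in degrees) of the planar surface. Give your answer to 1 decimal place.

Two edge vectors: Well 1→Well 2 = (-1219, -641, -1176.8), Well 1→Well 3 = (-1108, -27, -1403).
Normal n = (Well 1→Well 2) × (Well 1→Well 3) = (867549.4, -406362.6, -677315).
So ∂z/∂E = −n_x/n_z = 1.28087 and ∂z/∂N = −n_y/n_z = −0.59996.
Gradient magnitude |∇z| = √(a² + b²) = √(1.64062 + 0.35995) = 1.41441.
True dip = arctan(1.41441) = 54.7°, dipping toward WNW (azimuth ≈ 295°).

54.7°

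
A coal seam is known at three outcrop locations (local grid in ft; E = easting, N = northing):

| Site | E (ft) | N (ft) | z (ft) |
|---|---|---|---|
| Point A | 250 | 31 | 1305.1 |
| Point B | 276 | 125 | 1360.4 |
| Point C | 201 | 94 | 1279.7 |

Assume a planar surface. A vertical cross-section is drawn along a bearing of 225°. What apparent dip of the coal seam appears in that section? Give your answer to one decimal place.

Let the plane be z = a·E + b·N + c.
Point B−Point A: 26a + 94b = 55.3;  Point C−Point A: −49a + 63b = −25.4.
Solving gives a = 0.94034, b = 0.32820.
Unit vector along 225° is (sin 225°, cos 225°) = (-0.7071, -0.7071).
Slope in that direction = a·(-0.7071) + b·(-0.7071) = −0.89700.
Apparent dip = arctan|0.89700| = 41.9° (true dip is 44.9°, so apparent ≤ true as expected).

41.9°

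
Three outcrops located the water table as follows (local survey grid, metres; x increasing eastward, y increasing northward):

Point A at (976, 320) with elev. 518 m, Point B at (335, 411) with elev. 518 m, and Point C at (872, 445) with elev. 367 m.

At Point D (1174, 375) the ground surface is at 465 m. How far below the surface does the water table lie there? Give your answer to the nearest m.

Let the plane be z = a·x + b·y + c.
Point B−Point A: −641a + 91b = 0;  Point C−Point A: −104a + 125b = −151.
Solving gives a = −0.19446, b = −1.36979.
Then c = 518 − a·976 − b·320 = 1146.13.
At (1174, 375): z_contact = −228.3 − 513.7 + 1146.13 = 404.2 m.
Depth below ground = 465 − 404.2 = 61 m.

61 m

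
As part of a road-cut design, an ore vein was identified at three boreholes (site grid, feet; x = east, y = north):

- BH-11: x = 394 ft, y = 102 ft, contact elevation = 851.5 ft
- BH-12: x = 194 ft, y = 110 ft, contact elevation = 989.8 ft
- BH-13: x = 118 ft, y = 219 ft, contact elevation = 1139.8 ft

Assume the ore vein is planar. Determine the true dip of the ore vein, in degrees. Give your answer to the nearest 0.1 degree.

48.5°

Let the plane be z = a·x + b·y + c.
BH-12−BH-11: −200a + 8b = 138.3;  BH-13−BH-11: −276a + 117b = 288.3.
Solving gives a = −0.65471, b = 0.91965.
Gradient magnitude |∇z| = √(a² + b²) = √(0.42865 + 0.84575) = 1.12890.
True dip = arctan(1.12890) = 48.5°, dipping toward SE (azimuth ≈ 145°).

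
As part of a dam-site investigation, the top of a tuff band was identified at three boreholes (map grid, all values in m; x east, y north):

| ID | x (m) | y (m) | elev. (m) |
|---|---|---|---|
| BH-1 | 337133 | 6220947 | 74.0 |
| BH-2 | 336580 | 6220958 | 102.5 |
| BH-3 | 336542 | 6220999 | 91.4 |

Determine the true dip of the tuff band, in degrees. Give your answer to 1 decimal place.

18.2°

Let the plane be z = a·x + b·y + c.
BH-2−BH-1: −553a + 11b = 28.5;  BH-3−BH-1: −591a + 52b = 17.4.
Solving gives a = −0.05799, b = −0.32448.
Gradient magnitude |∇z| = √(a² + b²) = √(0.00336 + 0.10529) = 0.32962.
True dip = arctan(0.32962) = 18.2°, dipping toward N (azimuth ≈ 010°).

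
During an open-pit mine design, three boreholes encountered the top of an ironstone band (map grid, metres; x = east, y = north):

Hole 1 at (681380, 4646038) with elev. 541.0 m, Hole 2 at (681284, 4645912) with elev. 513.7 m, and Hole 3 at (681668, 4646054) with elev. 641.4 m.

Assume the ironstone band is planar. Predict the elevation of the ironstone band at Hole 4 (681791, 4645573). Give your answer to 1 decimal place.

709.2 m

Two edge vectors: Hole 1→Hole 2 = (-96, -126, -27.3), Hole 1→Hole 3 = (288, 16, 100.4).
Normal n = (Hole 1→Hole 2) × (Hole 1→Hole 3) = (-12213.6, 1776, 34752).
So ∂z/∂x = −n_x/n_z = 0.351450276 and ∂z/∂y = −n_y/n_z = −0.051104972.
Intercept c from Hole 1: 541 − 239471.19 + 237435.64 = −1494.55.
At (681791, 4645573): z = 239615.6 − 237411.9 − 1494.55 = 709.2 m.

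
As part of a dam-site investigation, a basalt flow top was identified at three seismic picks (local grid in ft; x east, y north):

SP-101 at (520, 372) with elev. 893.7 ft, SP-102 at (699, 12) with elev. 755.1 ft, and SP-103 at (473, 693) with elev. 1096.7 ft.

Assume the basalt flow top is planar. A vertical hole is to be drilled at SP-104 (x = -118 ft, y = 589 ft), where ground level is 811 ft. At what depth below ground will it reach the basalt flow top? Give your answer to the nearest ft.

208 ft

Two edge vectors: SP-101→SP-102 = (179, -360, -138.6), SP-101→SP-103 = (-47, 321, 203).
Normal n = (SP-101→SP-102) × (SP-101→SP-103) = (-28589.4, -29822.8, 40539).
So ∂z/∂x = −n_x/n_z = 0.70523 and ∂z/∂y = −n_y/n_z = 0.73566.
Intercept c from SP-101: 893.7 − 366.72 − 273.66 = 253.31.
At (-118, 589): z_contact = −83.2 + 433.3 + 253.31 = 603.4 ft.
Depth below ground = 811 − 603.4 = 208 ft.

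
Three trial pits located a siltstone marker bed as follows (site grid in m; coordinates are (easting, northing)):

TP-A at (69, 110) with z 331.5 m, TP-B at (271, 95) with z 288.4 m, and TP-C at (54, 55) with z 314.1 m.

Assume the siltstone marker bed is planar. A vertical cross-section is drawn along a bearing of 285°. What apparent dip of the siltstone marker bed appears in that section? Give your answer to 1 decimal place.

Two edge vectors: TP-A→TP-B = (202, -15, -43.1), TP-A→TP-C = (-15, -55, -17.4).
Normal n = (TP-A→TP-B) × (TP-A→TP-C) = (-2109.5, 4161.3, -11335).
So ∂z/∂E = −n_x/n_z = −0.18610 and ∂z/∂N = −n_y/n_z = 0.36712.
Unit vector along 285° is (sin 285°, cos 285°) = (-0.9659, 0.2588).
Slope in that direction = a·(-0.9659) + b·(0.2588) = 0.27478.
Apparent dip = arctan|0.27478| = 15.4° (true dip is 22.4°, so apparent ≤ true as expected).

15.4°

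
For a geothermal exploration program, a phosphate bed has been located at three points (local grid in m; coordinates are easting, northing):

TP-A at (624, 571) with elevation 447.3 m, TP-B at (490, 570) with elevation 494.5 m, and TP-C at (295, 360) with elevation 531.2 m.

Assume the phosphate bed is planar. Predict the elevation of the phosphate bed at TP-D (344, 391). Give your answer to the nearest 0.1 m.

518.6 m

Let the plane be z = a·easting + b·northing + c.
TP-B−TP-A: −134a − 1b = 47.2;  TP-C−TP-A: −329a − 211b = 83.9.
Solving gives a = −0.35338, b = 0.15338.
Then c = 447.3 − a·624 − b·571 = 580.23.
At (344, 391): z = −121.6 + 60.0 + 580.23 = 518.6 m.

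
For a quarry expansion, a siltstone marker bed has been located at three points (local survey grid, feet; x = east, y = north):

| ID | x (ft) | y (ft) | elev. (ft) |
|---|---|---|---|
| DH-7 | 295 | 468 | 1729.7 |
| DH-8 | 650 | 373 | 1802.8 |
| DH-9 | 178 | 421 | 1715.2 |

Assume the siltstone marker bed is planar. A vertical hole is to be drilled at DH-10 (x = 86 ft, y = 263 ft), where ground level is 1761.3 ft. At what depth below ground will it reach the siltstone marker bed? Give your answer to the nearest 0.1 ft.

42.7 ft

Two edge vectors: DH-7→DH-8 = (355, -95, 73.1), DH-7→DH-9 = (-117, -47, -14.5).
Normal n = (DH-7→DH-8) × (DH-7→DH-9) = (4813.2, -3405.2, -27800).
So ∂z/∂x = −n_x/n_z = 0.17314 and ∂z/∂y = −n_y/n_z = −0.12249.
Intercept c from DH-7: 1729.7 − 51.08 + 57.32 = 1735.95.
At (86, 263): z_contact = 14.89 − 32.21 + 1735.95 = 1718.62 ft.
Depth below ground = 1761.3 − 1718.62 = 42.7 ft.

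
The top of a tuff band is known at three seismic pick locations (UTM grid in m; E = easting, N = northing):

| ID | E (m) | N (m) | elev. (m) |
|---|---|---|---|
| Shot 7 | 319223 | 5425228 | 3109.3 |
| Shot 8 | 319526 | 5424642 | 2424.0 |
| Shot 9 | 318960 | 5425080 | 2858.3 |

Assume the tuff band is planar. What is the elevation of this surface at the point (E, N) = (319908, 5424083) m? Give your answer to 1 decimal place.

Let the plane be z = a·E + b·N + c.
Shot 8−Shot 7: 303a − 586b = −685.3;  Shot 9−Shot 7: −263a − 148b = −251.
Solving gives a = 0.229499100, b = 1.288119842.
Then c = 3109.3 − a·319223 − b·5425228 = −7058495.93.
At (319908, 5424083): z = 73418.6 + 6986868.9 − 7058495.93 = 1791.6 m.

1791.6 m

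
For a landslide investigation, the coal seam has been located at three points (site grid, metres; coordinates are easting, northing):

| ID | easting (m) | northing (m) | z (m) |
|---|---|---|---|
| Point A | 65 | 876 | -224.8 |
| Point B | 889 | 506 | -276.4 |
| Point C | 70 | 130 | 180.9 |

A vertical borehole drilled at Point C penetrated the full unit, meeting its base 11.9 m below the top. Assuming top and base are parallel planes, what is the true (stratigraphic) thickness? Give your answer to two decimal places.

10.08 m

Let the plane be z = a·easting + b·northing + c.
Point B−Point A: 824a − 370b = −51.6;  Point C−Point A: 5a − 746b = 405.7.
Solving gives a = −0.30774, b = −0.54590.
|∇z| = √(a²+b²) = 0.62667, so dip δ = arctan(0.62667) = 32.07°.
True thickness = vertical thickness × cos δ = 11.9 × cos 32.07° = 10.08 m.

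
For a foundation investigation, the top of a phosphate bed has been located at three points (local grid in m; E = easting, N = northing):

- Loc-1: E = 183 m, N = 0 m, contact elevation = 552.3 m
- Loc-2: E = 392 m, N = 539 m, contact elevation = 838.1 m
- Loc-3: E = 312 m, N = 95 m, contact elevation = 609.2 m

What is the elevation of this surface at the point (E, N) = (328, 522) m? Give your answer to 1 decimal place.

825.0 m

Two edge vectors: Loc-1→Loc-2 = (209, 539, 285.8), Loc-1→Loc-3 = (129, 95, 56.9).
Normal n = (Loc-1→Loc-2) × (Loc-1→Loc-3) = (3518.1, 24976.1, -49676).
So ∂z/∂E = −n_x/n_z = 0.07082 and ∂z/∂N = −n_y/n_z = 0.50278.
Intercept c from Loc-1: 552.3 − 12.96 + 0.00 = 539.34.
At (328, 522): z = 23.2 + 262.5 + 539.34 = 825.0 m.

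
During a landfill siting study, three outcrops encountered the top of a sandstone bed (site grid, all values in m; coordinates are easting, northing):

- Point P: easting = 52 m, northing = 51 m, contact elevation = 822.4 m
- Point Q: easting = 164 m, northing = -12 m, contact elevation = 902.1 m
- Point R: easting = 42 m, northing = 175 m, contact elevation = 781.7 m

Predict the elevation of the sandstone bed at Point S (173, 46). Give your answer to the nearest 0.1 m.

890.6 m

Two edge vectors: Point P→Point Q = (112, -63, 79.7), Point P→Point R = (-10, 124, -40.7).
Normal n = (Point P→Point Q) × (Point P→Point R) = (-7318.7, 3761.4, 13258).
So ∂z/∂easting = −n_x/n_z = 0.55202 and ∂z/∂northing = −n_y/n_z = −0.28371.
Intercept c from Point P: 822.4 − 28.71 + 14.47 = 808.16.
At (173, 46): z = 95.5 − 13.1 + 808.16 = 890.6 m.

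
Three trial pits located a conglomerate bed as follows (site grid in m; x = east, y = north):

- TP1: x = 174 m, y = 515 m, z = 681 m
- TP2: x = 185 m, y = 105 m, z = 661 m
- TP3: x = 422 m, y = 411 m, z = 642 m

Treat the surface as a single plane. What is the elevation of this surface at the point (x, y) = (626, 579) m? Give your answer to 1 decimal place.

Let the plane be z = a·x + b·y + c.
TP2−TP1: 11a − 410b = −20;  TP3−TP1: 248a − 104b = −39.
Solving gives a = −0.13836, b = 0.04507.
Then c = 681 − a·174 − b·515 = 681.86.
At (626, 579): z = −86.6 + 26.1 + 681.86 = 621.3 m.

621.3 m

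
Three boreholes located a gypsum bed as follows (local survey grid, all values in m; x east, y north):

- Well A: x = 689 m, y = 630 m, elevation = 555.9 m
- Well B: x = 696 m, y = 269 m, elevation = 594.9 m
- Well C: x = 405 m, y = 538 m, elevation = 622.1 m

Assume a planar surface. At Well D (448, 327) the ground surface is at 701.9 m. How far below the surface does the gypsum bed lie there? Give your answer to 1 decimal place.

64.7 m

Two edge vectors: Well A→Well B = (7, -361, 39), Well A→Well C = (-284, -92, 66.2).
Normal n = (Well A→Well B) × (Well A→Well C) = (-20310.2, -11539.4, -103168).
So ∂z/∂x = −n_x/n_z = −0.19687 and ∂z/∂y = −n_y/n_z = −0.11185.
Intercept c from Well A: 555.9 + 135.64 + 70.47 = 762.01.
At (448, 327): z_contact = −88.20 − 36.58 + 762.01 = 637.24 m.
Depth below ground = 701.9 − 637.24 = 64.7 m.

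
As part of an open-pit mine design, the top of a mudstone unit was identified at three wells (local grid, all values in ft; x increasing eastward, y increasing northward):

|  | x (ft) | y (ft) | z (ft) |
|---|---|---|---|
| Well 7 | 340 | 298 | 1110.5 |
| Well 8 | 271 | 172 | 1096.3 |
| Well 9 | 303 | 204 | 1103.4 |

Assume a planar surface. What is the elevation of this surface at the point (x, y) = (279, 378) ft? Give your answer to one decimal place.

Two edge vectors: Well 7→Well 8 = (-69, -126, -14.2), Well 7→Well 9 = (-37, -94, -7.1).
Normal n = (Well 7→Well 8) × (Well 7→Well 9) = (-440.2, 35.5, 1824).
So ∂z/∂x = −n_x/n_z = 0.24134 and ∂z/∂y = −n_y/n_z = −0.01946.
Intercept c from Well 7: 1110.5 − 82.05 + 5.80 = 1034.25.
At (279, 378): z = 67.3 − 7.4 + 1034.25 = 1094.2 ft.

1094.2 ft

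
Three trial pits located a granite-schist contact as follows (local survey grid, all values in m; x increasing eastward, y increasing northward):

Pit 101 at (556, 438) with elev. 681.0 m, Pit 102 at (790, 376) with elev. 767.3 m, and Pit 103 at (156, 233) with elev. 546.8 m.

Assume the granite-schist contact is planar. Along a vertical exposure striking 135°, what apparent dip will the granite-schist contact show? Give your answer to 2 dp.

15.80°

Let the plane be z = a·x + b·y + c.
Pit 102−Pit 101: 234a − 62b = 86.3;  Pit 103−Pit 101: −400a − 205b = −134.2.
Solving gives a = 0.35745, b = −0.04284.
Unit vector along 135° is (sin 135°, cos 135°) = (0.7071, -0.7071).
Slope in that direction = a·(0.7071) + b·(-0.7071) = 0.28305.
Apparent dip = arctan|0.28305| = 15.80° (true dip is 19.8°, so apparent ≤ true as expected).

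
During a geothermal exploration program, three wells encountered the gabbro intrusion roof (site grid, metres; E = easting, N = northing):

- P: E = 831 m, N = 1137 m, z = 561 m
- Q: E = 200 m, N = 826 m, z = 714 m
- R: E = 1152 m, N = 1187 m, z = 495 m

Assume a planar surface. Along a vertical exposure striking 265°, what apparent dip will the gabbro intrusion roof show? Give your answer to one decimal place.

11.2°

Two edge vectors: P→Q = (-631, -311, 153), P→R = (321, 50, -66).
Normal n = (P→Q) × (P→R) = (12876, 7467, 68281).
So ∂z/∂E = −n_x/n_z = −0.18857 and ∂z/∂N = −n_y/n_z = −0.10936.
Unit vector along 265° is (sin 265°, cos 265°) = (-0.9962, -0.0872).
Slope in that direction = a·(-0.9962) + b·(-0.0872) = 0.19739.
Apparent dip = arctan|0.19739| = 11.2° (true dip is 12.3°, so apparent ≤ true as expected).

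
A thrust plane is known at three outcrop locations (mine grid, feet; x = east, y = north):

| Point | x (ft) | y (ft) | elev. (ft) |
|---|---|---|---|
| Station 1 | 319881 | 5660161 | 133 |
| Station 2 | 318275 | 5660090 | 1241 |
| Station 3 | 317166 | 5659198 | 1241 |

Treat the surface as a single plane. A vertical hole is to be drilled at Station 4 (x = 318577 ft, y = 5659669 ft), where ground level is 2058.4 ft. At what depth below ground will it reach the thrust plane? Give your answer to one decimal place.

Let the plane be z = a·x + b·y + c.
Station 2−Station 1: −1606a − 71b = 1108;  Station 3−Station 1: −2715a − 963b = 1108.
Solving gives a = −0.730038787, b = 0.907637909.
Then c = 133 − a·319881 − b·5660161 = −4903718.16.
At (318577, 5659669): z_contact = −232573.57 + 5136930.13 − 4903718.16 = 638.41 ft.
Depth below ground = 2058.4 − 638.41 = 1420.0 ft.

1420.0 ft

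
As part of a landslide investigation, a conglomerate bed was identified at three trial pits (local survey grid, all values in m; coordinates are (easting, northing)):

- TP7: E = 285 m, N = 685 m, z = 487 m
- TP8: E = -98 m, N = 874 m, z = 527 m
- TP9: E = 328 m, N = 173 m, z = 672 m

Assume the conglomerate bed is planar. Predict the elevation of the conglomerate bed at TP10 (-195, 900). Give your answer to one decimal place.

545.6 m

Two edge vectors: TP7→TP8 = (-383, 189, 40), TP7→TP9 = (43, -512, 185).
Normal n = (TP7→TP8) × (TP7→TP9) = (55445, 72575, 187969).
So ∂z/∂E = −n_x/n_z = −0.29497 and ∂z/∂N = −n_y/n_z = −0.38610.
Intercept c from TP7: 487 + 84.07 + 264.48 = 835.55.
At (-195, 900): z = 57.5 − 347.5 + 835.55 = 545.6 m.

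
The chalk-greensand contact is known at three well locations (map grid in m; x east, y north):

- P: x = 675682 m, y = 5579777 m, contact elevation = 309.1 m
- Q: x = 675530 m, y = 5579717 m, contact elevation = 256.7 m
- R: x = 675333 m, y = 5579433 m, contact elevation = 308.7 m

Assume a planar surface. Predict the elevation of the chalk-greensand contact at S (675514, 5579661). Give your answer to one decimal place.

280.1 m

Two edge vectors: P→Q = (-152, -60, -52.4), P→R = (-349, -344, -0.4).
Normal n = (P→Q) × (P→R) = (-18001.6, 18226.8, 31348).
So ∂z/∂x = −n_x/n_z = 0.574250351 and ∂z/∂y = −n_y/n_z = −0.581434222.
Intercept c from P: 309.1 − 388010.63 + 3244273.30 = 2856571.77.
At (675514, 5579661): z = 387914.2 − 3244205.9 + 2856571.77 = 280.1 m.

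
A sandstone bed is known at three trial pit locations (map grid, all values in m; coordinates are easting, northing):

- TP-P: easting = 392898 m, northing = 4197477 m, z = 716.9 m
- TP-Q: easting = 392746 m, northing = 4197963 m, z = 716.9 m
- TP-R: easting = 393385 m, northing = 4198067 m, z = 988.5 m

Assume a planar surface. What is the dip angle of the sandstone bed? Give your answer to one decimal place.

Two edge vectors: TP-P→TP-Q = (-152, 486, 0), TP-P→TP-R = (487, 590, 271.6).
Normal n = (TP-P→TP-Q) × (TP-P→TP-R) = (131997.6, 41283.2, -326362).
So ∂z/∂easting = −n_x/n_z = 0.40445 and ∂z/∂northing = −n_y/n_z = 0.12650.
Gradient magnitude |∇z| = √(a² + b²) = √(0.16358 + 0.01600) = 0.42377.
True dip = arctan(0.42377) = 23.0°, dipping toward WSW (azimuth ≈ 253°).

23.0°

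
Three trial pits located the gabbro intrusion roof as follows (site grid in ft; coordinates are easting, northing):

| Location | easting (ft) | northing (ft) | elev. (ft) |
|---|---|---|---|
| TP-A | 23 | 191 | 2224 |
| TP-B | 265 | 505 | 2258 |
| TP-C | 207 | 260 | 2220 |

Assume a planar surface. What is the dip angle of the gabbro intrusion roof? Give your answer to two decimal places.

Let the plane be z = a·easting + b·northing + c.
TP-B−TP-A: 242a + 314b = 34;  TP-C−TP-A: 184a + 69b = −4.
Solving gives a = −0.08769, b = 0.17586.
Gradient magnitude |∇z| = √(a² + b²) = √(0.00769 + 0.03093) = 0.19651.
True dip = arctan(0.19651) = 11.12°, dipping toward SSE (azimuth ≈ 153°).

11.12°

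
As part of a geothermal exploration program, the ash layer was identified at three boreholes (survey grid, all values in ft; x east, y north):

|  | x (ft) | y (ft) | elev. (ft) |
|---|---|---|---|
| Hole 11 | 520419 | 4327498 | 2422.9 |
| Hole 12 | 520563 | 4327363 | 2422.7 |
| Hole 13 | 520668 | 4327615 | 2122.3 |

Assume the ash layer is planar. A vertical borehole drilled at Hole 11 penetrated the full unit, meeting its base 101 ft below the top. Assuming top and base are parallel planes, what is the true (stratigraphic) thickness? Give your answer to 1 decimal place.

65.4 ft

Two edge vectors: Hole 11→Hole 12 = (144, -135, -0.2), Hole 11→Hole 13 = (249, 117, -300.6).
Normal n = (Hole 11→Hole 12) × (Hole 11→Hole 13) = (40604.4, 43236.6, 50463).
So ∂z/∂x = −n_x/n_z = −0.80464 and ∂z/∂y = −n_y/n_z = −0.85680.
|∇z| = √(a²+b²) = 1.17539, so dip δ = arctan(1.17539) = 49.61°.
True thickness = vertical thickness × cos δ = 101 × cos 49.61° = 65.4 ft.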